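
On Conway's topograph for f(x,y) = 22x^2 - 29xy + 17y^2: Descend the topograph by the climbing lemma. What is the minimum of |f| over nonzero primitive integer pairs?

translate: b→15 (≡-29 mod 44), so (22,-29,17)→(22,15,10)
flip: (22,15,10)→(10,-15,22)
translate: b→5 (≡-15 mod 20), so (10,-15,22)→(10,5,17)
reduced (well bottom): (10,5,17) with a≤c, −a<b≤a
well minimum = a = 10

10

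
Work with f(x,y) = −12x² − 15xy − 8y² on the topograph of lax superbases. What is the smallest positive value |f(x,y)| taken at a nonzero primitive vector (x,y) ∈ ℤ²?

translate: b→-9 (≡15 mod 24), so (12,15,8)→(12,-9,5)
flip: (12,-9,5)→(5,9,12)
translate: b→-1 (≡9 mod 10), so (5,9,12)→(5,-1,8)
reduced (well bottom): (5,-1,8) with a≤c, −a<b≤a
well minimum |f| = |-5| = 5 (negative-definite)

5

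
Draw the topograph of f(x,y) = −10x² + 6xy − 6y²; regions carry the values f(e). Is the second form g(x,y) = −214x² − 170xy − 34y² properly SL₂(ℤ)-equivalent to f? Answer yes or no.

D₁ = -204, D₂ = -204
f is negative-definite; reduce −f:
−f: flip: (10,-6,6)→(6,6,10)
−f: reduced (well bottom): (6,6,10) with a≤c, −a<b≤a
flip sign back: reduced form of f is (-6,-6,-10)
g is negative-definite; reduce −g:
−g: flip: (214,170,34)→(34,-170,214)
−g: translate: b→34 (≡-170 mod 68), so (34,-170,214)→(34,34,10)
−g: flip: (34,34,10)→(10,-34,34)
−g: translate: b→6 (≡-34 mod 20), so (10,-34,34)→(10,6,6)
−g: flip: (10,6,6)→(6,-6,10)
−g: translate: b→6 (≡-6 mod 12), so (6,-6,10)→(6,6,10)
−g: reduced (well bottom): (6,6,10) with a≤c, −a<b≤a
flip sign back: reduced form of g is (-6,-6,-10)
reduced forms (-6, -6, -10) vs (-6, -6, -10) ⇒ equivalent

yes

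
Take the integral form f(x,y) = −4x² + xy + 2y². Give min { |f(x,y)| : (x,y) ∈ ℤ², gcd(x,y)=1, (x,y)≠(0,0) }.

descent: ρ → (2,3,-3)  [lands on river]
river: ρ → (-3,3,2)
river: ρ → (2,5,-1)
river: ρ → (-1,5,2)
closes: descent 1, river 4
min |a| on river = 1

1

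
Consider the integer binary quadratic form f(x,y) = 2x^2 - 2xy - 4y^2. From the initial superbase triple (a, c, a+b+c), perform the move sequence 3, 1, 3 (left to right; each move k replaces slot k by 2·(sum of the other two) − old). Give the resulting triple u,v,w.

start (2,-4,-4) = (f(1,0),f(0,1),f(1,1))
replace slot 3: 2·(2+(-4)) − (-4) = 0 → (2,-4,0)
replace slot 1: 2·((-4)+0) − 2 = -10 → (-10,-4,0)
replace slot 3: 2·((-10)+(-4)) − 0 = -28 → (-10,-4,-28)

-10,-4,-28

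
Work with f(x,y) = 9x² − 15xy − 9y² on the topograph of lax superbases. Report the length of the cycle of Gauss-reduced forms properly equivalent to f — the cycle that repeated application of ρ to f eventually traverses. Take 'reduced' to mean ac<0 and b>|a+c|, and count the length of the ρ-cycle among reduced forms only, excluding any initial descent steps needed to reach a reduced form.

D = 549, ⌊√D⌋ = 23
descent: ρ → (-9,15,9)  [lands on river]
river: ρ → (9,21,-3)
river: ρ → (-3,21,9)
river: ρ → (9,15,-9)
river: ρ → (-9,21,3)
river: ρ → (3,21,-9)
ρ-cycle length = 6 (tail of 1 descent step not counted)

6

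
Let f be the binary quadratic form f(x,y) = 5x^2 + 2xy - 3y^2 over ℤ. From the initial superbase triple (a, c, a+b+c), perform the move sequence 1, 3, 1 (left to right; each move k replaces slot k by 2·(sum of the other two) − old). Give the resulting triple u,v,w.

start (5,-3,4) = (f(1,0),f(0,1),f(1,1))
replace slot 1: 2·((-3)+4) − 5 = -3 → (-3,-3,4)
replace slot 3: 2·((-3)+(-3)) − 4 = -16 → (-3,-3,-16)
replace slot 1: 2·((-3)+(-16)) − (-3) = -35 → (-35,-3,-16)

-35,-3,-16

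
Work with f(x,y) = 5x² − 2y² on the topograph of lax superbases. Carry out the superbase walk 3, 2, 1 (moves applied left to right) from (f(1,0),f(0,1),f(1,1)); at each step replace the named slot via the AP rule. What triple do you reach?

start (5,-2,3) = (f(1,0),f(0,1),f(1,1))
replace slot 3: 2·(5+(-2)) − 3 = 3 → (5,-2,3)
replace slot 2: 2·(5+3) − (-2) = 18 → (5,18,3)
replace slot 1: 2·(18+3) − 5 = 37 → (37,18,3)

37,18,3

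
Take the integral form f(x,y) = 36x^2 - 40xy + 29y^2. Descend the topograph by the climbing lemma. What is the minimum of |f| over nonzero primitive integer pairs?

translate: b→32 (≡-40 mod 72), so (36,-40,29)→(36,32,25)
flip: (36,32,25)→(25,-32,36)
translate: b→18 (≡-32 mod 50), so (25,-32,36)→(25,18,29)
reduced (well bottom): (25,18,29) with a≤c, −a<b≤a
well minimum = a = 25

25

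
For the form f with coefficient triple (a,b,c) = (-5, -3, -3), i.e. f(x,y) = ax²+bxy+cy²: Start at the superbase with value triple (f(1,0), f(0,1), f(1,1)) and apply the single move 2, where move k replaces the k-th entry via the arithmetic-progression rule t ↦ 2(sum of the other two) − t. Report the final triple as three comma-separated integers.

start (-5,-3,-11) = (f(1,0),f(0,1),f(1,1))
replace slot 2: 2·((-5)+(-11)) − (-3) = -29 → (-5,-29,-11)

-5,-29,-11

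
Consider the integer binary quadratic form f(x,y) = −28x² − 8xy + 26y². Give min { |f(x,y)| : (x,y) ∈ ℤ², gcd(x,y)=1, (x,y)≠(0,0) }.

descent: ρ → (26,8,-28)  [lands on river]
river: ρ → (-28,48,6)
river: ρ → (6,48,-28)
river: ρ → (-28,8,26)
river: ρ → (26,44,-10)
river: ρ → (-10,36,42)
river: ρ → (42,48,-4)
river: ρ → (-4,48,42)
river: ρ → (42,36,-10)
river: ρ → (-10,44,26)
closes: descent 1, river 10
min |a| on river = 4

4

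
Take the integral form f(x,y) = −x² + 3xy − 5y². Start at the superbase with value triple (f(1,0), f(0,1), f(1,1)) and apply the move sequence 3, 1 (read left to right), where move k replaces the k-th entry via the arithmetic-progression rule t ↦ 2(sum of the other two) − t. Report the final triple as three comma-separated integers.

start (-1,-5,-3) = (f(1,0),f(0,1),f(1,1))
replace slot 3: 2·((-1)+(-5)) − (-3) = -9 → (-1,-5,-9)
replace slot 1: 2·((-5)+(-9)) − (-1) = -27 → (-27,-5,-9)

-27,-5,-9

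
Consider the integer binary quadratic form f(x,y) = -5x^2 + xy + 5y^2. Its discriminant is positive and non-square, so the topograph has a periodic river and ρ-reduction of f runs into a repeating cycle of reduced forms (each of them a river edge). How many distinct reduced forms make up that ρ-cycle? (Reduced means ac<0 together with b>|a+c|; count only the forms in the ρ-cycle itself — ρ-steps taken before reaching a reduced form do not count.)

D = 101, ⌊√D⌋ = 10
river: ρ → (5,9,-1)
river: ρ → (-1,9,5)
river: ρ → (5,1,-5)
river: ρ → (-5,9,1)
river: ρ → (1,9,-5)
river: ρ → (-5,1,5)
ρ-cycle length = 6 (tail of 0 descent steps not counted)

6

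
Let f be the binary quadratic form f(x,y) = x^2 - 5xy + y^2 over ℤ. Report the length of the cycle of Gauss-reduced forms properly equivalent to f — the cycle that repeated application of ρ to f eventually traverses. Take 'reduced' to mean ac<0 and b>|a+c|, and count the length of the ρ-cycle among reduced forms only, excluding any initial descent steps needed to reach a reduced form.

D = 21, ⌊√D⌋ = 4
descent: ρ → (1,3,-3)  [lands on river]
river: ρ → (-3,3,1)
ρ-cycle length = 2 (tail of 1 descent step not counted)

2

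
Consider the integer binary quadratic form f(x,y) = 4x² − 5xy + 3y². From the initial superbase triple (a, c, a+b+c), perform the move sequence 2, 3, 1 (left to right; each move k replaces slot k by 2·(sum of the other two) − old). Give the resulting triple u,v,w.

start (4,3,2) = (f(1,0),f(0,1),f(1,1))
replace slot 2: 2·(4+2) − 3 = 9 → (4,9,2)
replace slot 3: 2·(4+9) − 2 = 24 → (4,9,24)
replace slot 1: 2·(9+24) − 4 = 62 → (62,9,24)

62,9,24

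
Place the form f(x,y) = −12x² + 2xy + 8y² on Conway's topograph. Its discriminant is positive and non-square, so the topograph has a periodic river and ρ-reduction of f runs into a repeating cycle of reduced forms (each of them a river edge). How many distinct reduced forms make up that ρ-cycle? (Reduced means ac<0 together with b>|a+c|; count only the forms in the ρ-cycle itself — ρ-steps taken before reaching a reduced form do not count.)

D = 388, ⌊√D⌋ = 19
descent: ρ → (8,14,-6)  [lands on river]
river: ρ → (-6,10,12)
river: ρ → (12,14,-4)
river: ρ → (-4,18,4)
river: ρ → (4,14,-12)
river: ρ → (-12,10,6)
river: ρ → (6,14,-8)
river: ρ → (-8,18,2)
river: ρ → (2,18,-8)
river: ρ → (-8,14,6)
river: ρ → (6,10,-12)
river: ρ → (-12,14,4)
river: ρ → (4,18,-4)
river: ρ → (-4,14,12)
river: ρ → (12,10,-6)
river: ρ → (-6,14,8)
river: ρ → (8,18,-2)
river: ρ → (-2,18,8)
ρ-cycle length = 18 (tail of 1 descent step not counted)

18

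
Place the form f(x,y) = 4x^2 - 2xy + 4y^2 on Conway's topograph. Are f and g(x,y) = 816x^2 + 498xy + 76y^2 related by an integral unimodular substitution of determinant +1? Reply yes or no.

D₁ = -60, D₂ = -60
f: flip: (4,-2,4)→(4,2,4)
f: reduced (well bottom): (4,2,4) with a≤c, −a<b≤a
g: flip: (816,498,76)→(76,-498,816)
g: translate: b→-42 (≡-498 mod 152), so (76,-498,816)→(76,-42,6)
g: flip: (76,-42,6)→(6,42,76)
g: translate: b→6 (≡42 mod 12), so (6,42,76)→(6,6,4)
g: flip: (6,6,4)→(4,-6,6)
g: translate: b→2 (≡-6 mod 8), so (4,-6,6)→(4,2,4)
g: reduced (well bottom): (4,2,4) with a≤c, −a<b≤a
reduced forms (4, 2, 4) vs (4, 2, 4) ⇒ equivalent

yes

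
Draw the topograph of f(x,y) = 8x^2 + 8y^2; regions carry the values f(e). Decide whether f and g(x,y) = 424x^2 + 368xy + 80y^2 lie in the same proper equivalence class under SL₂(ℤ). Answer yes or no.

D₁ = -256, D₂ = -256
f: reduced (well bottom): (8,0,8) with a≤c, −a<b≤a
g: flip: (424,368,80)→(80,-368,424)
g: translate: b→-48 (≡-368 mod 160), so (80,-368,424)→(80,-48,8)
g: flip: (80,-48,8)→(8,48,80)
g: translate: b→0 (≡48 mod 16), so (8,48,80)→(8,0,8)
g: reduced (well bottom): (8,0,8) with a≤c, −a<b≤a
reduced forms (8, 0, 8) vs (8, 0, 8) ⇒ equivalent

yes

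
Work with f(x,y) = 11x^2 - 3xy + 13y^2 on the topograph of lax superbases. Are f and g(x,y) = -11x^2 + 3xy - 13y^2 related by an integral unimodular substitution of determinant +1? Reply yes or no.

D₁ = -563, D₂ = -563
f: reduced (well bottom): (11,-3,13) with a≤c, −a<b≤a
g is negative-definite; reduce −g:
−g: reduced (well bottom): (11,-3,13) with a≤c, −a<b≤a
flip sign back: reduced form of g is (-11,3,-13)
reduced forms (11, -3, 13) vs (-11, 3, -13) ⇒ inequivalent

no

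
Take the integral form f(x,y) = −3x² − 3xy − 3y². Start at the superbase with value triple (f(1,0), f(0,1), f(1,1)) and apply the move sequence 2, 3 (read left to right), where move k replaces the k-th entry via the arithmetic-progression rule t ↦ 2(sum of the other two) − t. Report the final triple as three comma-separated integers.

start (-3,-3,-9) = (f(1,0),f(0,1),f(1,1))
replace slot 2: 2·((-3)+(-9)) − (-3) = -21 → (-3,-21,-9)
replace slot 3: 2·((-3)+(-21)) − (-9) = -39 → (-3,-21,-39)

-3,-21,-39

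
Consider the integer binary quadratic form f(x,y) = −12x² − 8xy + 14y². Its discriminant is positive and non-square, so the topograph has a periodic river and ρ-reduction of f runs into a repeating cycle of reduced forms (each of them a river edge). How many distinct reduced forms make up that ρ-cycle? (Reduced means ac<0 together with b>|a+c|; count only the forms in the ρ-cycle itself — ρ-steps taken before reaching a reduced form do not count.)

D = 736, ⌊√D⌋ = 27
descent: ρ → (14,8,-12)  [lands on river]
river: ρ → (-12,16,10)
river: ρ → (10,24,-4)
river: ρ → (-4,24,10)
river: ρ → (10,16,-12)
river: ρ → (-12,8,14)
river: ρ → (14,20,-6)
river: ρ → (-6,16,20)
river: ρ → (20,24,-2)
river: ρ → (-2,24,20)
river: ρ → (20,16,-6)
river: ρ → (-6,20,14)
ρ-cycle length = 12 (tail of 1 descent step not counted)

12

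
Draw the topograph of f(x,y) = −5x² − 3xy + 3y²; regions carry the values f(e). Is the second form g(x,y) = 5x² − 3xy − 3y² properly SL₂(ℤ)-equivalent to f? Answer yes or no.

D₁ = 69, D₂ = 69
river cycle of f (length 4): (3, 3, -5), (-5, 7, 1), (1, 7, -5), (-5, 3, 3)
river cycle of g (length 4): (-3, 3, 5), (5, 7, -1), (-1, 7, 5), (5, 3, -3)
cycles differ ⇒ inequivalent

no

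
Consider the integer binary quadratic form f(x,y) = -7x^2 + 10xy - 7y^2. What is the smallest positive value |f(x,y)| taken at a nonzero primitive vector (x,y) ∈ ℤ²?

translate: b→4 (≡-10 mod 14), so (7,-10,7)→(7,4,4)
flip: (7,4,4)→(4,-4,7)
translate: b→4 (≡-4 mod 8), so (4,-4,7)→(4,4,7)
reduced (well bottom): (4,4,7) with a≤c, −a<b≤a
well minimum |f| = |-4| = 4 (negative-definite)

4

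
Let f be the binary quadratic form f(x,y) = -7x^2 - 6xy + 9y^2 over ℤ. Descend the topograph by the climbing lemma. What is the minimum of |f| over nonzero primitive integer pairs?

descent: ρ → (9,6,-7)  [lands on river]
river: ρ → (-7,8,8)
river: ρ → (8,8,-7)
river: ρ → (-7,6,9)
river: ρ → (9,12,-4)
river: ρ → (-4,12,9)
closes: descent 1, river 6
min |a| on river = 4

4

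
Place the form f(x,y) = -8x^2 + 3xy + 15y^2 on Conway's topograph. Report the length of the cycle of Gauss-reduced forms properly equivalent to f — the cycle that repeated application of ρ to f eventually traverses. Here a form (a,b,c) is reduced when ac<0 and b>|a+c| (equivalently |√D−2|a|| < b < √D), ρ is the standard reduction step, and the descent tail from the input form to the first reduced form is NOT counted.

D = 489, ⌊√D⌋ = 22
descent: ρ → (15,-3,-8)
descent: ρ → (-8,19,4)  [lands on river]
river: ρ → (4,21,-3)
river: ρ → (-3,21,4)
river: ρ → (4,19,-8)
river: ρ → (-8,13,10)
river: ρ → (10,7,-11)
river: ρ → (-11,15,6)
river: ρ → (6,21,-2)
river: ρ → (-2,19,16)
river: ρ → (16,13,-5)
river: ρ → (-5,17,10)
river: ρ → (10,3,-12)
river: ρ → (-12,21,1)
river: ρ → (1,21,-12)
river: ρ → (-12,3,10)
river: ρ → (10,17,-5)
river: ρ → (-5,13,16)
river: ρ → (16,19,-2)
river: ρ → (-2,21,6)
river: ρ → (6,15,-11)
river: ρ → (-11,7,10)
river: ρ → (10,13,-8)
ρ-cycle length = 22 (tail of 2 descent steps not counted)

22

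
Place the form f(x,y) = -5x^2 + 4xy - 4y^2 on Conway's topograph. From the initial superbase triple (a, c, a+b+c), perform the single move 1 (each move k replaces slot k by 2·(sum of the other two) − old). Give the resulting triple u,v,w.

start (-5,-4,-5) = (f(1,0),f(0,1),f(1,1))
replace slot 1: 2·((-4)+(-5)) − (-5) = -13 → (-13,-4,-5)

-13,-4,-5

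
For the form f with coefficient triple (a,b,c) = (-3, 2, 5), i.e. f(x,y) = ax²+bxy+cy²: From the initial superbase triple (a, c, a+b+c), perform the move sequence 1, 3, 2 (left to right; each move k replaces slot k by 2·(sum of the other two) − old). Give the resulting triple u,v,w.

start (-3,5,4) = (f(1,0),f(0,1),f(1,1))
replace slot 1: 2·(5+4) − (-3) = 21 → (21,5,4)
replace slot 3: 2·(21+5) − 4 = 48 → (21,5,48)
replace slot 2: 2·(21+48) − 5 = 133 → (21,133,48)

21,133,48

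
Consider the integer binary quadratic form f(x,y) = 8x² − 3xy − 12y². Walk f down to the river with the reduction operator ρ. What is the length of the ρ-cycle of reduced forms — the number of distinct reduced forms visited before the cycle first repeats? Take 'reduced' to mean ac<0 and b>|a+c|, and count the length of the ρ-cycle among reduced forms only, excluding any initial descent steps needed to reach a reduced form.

D = 393, ⌊√D⌋ = 19
descent: ρ → (-12,3,8)
descent: ρ → (8,13,-7)  [lands on river]
river: ρ → (-7,15,6)
river: ρ → (6,9,-13)
river: ρ → (-13,17,2)
river: ρ → (2,19,-4)
river: ρ → (-4,13,14)
river: ρ → (14,15,-3)
river: ρ → (-3,15,14)
river: ρ → (14,13,-4)
river: ρ → (-4,19,2)
river: ρ → (2,17,-13)
river: ρ → (-13,9,6)
river: ρ → (6,15,-7)
river: ρ → (-7,13,8)
river: ρ → (8,19,-1)
river: ρ → (-1,19,8)
ρ-cycle length = 16 (tail of 2 descent steps not counted)

16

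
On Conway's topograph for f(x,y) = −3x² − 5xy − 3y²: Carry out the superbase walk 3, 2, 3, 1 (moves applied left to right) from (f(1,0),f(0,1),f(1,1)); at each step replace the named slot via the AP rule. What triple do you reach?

start (-3,-3,-11) = (f(1,0),f(0,1),f(1,1))
replace slot 3: 2·((-3)+(-3)) − (-11) = -1 → (-3,-3,-1)
replace slot 2: 2·((-3)+(-1)) − (-3) = -5 → (-3,-5,-1)
replace slot 3: 2·((-3)+(-5)) − (-1) = -15 → (-3,-5,-15)
replace slot 1: 2·((-5)+(-15)) − (-3) = -37 → (-37,-5,-15)

-37,-5,-15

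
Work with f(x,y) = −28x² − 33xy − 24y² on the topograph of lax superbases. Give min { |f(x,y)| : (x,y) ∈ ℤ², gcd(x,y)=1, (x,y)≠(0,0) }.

translate: b→-23 (≡33 mod 56), so (28,33,24)→(28,-23,19)
flip: (28,-23,19)→(19,23,28)
translate: b→-15 (≡23 mod 38), so (19,23,28)→(19,-15,24)
reduced (well bottom): (19,-15,24) with a≤c, −a<b≤a
well minimum |f| = |-19| = 19 (negative-definite)

19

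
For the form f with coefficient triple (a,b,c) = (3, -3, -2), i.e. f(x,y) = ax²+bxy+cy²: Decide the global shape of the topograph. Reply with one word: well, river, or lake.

D = b²−4ac = (-3)² − 4·3·(-2) = 33
D > 0 non-square ⇒ indefinite ⇒ periodic river

river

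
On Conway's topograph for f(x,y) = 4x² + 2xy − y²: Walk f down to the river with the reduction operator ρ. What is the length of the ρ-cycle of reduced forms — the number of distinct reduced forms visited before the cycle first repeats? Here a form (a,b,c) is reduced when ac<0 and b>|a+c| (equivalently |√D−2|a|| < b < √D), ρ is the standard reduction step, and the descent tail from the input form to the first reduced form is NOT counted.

D = 20, ⌊√D⌋ = 4
descent: ρ → (-1,4,1)  [lands on river]
river: ρ → (1,4,-1)
ρ-cycle length = 2 (tail of 1 descent step not counted)

2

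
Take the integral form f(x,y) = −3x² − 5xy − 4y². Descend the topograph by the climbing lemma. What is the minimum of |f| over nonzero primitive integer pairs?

translate: b→-1 (≡5 mod 6), so (3,5,4)→(3,-1,2)
flip: (3,-1,2)→(2,1,3)
reduced (well bottom): (2,1,3) with a≤c, −a<b≤a
well minimum |f| = |-2| = 2 (negative-definite)

2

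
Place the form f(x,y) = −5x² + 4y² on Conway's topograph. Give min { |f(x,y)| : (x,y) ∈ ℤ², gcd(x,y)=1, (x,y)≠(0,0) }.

descent: ρ → (4,8,-1)  [lands on river]
river: ρ → (-1,8,4)
closes: descent 1, river 2
min |a| on river = 1

1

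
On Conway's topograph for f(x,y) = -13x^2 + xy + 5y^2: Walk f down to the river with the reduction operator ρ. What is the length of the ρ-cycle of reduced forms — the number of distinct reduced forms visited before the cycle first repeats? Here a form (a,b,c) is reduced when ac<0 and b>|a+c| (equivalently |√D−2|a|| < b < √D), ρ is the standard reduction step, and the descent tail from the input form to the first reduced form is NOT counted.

D = 261, ⌊√D⌋ = 16
descent: ρ → (5,9,-9)  [lands on river]
river: ρ → (-9,9,5)
river: ρ → (5,11,-7)
river: ρ → (-7,3,9)
river: ρ → (9,15,-1)
river: ρ → (-1,15,9)
river: ρ → (9,3,-7)
river: ρ → (-7,11,5)
ρ-cycle length = 8 (tail of 1 descent step not counted)

8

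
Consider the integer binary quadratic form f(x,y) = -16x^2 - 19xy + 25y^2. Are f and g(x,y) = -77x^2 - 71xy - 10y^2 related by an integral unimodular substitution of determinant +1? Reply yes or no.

D₁ = 1961, D₂ = 1961
river cycle of f (length 20): (25, 19, -16), (-16, 13, 28), (28, 43, -1), (-1, 43, 28), (28, 13, -16), (-16, 19, 25), (25, 31, -10), (-10, 29, 28), (28, 27, -11), (-11, 39, 10), … (10 more)
river cycle of g (length 20): (-10, 31, 25), (25, 19, -16), (-16, 13, 28), (28, 43, -1), (-1, 43, 28), (28, 13, -16), (-16, 19, 25), (25, 31, -10), (-10, 29, 28), (28, 27, -11), … (10 more)
cycles coincide ⇒ equivalent

yes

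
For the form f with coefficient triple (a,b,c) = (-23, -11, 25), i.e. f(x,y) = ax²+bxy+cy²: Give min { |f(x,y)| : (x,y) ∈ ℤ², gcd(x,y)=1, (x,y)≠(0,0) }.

descent: ρ → (25,11,-23)  [lands on river]
river: ρ → (-23,35,13)
river: ρ → (13,43,-11)
river: ρ → (-11,45,9)
river: ρ → (9,45,-11)
river: ρ → (-11,43,13)
river: ρ → (13,35,-23)
river: ρ → (-23,11,25)
river: ρ → (25,39,-9)
river: ρ → (-9,33,37)
river: ρ → (37,41,-5)
river: ρ → (-5,49,1)
river: ρ → (1,49,-5)
river: ρ → (-5,41,37)
river: ρ → (37,33,-9)
river: ρ → (-9,39,25)
closes: descent 1, river 16
min |a| on river = 1

1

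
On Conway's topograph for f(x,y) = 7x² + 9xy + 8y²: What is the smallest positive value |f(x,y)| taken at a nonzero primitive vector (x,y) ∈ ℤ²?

translate: b→-5 (≡9 mod 14), so (7,9,8)→(7,-5,6)
flip: (7,-5,6)→(6,5,7)
reduced (well bottom): (6,5,7) with a≤c, −a<b≤a
well minimum = a = 6

6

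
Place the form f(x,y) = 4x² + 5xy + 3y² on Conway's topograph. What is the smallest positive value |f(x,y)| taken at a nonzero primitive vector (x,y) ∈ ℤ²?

translate: b→-3 (≡5 mod 8), so (4,5,3)→(4,-3,2)
flip: (4,-3,2)→(2,3,4)
translate: b→-1 (≡3 mod 4), so (2,3,4)→(2,-1,3)
reduced (well bottom): (2,-1,3) with a≤c, −a<b≤a
well minimum = a = 2

2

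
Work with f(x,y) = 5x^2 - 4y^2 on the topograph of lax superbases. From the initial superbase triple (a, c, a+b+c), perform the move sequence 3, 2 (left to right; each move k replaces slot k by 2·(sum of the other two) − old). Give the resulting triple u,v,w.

start (5,-4,1) = (f(1,0),f(0,1),f(1,1))
replace slot 3: 2·(5+(-4)) − 1 = 1 → (5,-4,1)
replace slot 2: 2·(5+1) − (-4) = 16 → (5,16,1)

5,16,1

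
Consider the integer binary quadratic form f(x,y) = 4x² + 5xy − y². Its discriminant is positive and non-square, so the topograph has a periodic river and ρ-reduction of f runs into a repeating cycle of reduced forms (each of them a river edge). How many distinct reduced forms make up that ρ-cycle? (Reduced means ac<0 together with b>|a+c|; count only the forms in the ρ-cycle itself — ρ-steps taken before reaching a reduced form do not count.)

D = 41, ⌊√D⌋ = 6
river: ρ → (-1,5,4)
river: ρ → (4,3,-2)
river: ρ → (-2,5,2)
river: ρ → (2,3,-4)
river: ρ → (-4,5,1)
river: ρ → (1,5,-4)
river: ρ → (-4,3,2)
river: ρ → (2,5,-2)
river: ρ → (-2,3,4)
river: ρ → (4,5,-1)
ρ-cycle length = 10 (tail of 0 descent steps not counted)

10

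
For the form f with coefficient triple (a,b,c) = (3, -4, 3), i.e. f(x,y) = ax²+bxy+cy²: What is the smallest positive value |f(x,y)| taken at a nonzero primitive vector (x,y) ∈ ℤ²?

translate: b→2 (≡-4 mod 6), so (3,-4,3)→(3,2,2)
flip: (3,2,2)→(2,-2,3)
translate: b→2 (≡-2 mod 4), so (2,-2,3)→(2,2,3)
reduced (well bottom): (2,2,3) with a≤c, −a<b≤a
well minimum = a = 2

2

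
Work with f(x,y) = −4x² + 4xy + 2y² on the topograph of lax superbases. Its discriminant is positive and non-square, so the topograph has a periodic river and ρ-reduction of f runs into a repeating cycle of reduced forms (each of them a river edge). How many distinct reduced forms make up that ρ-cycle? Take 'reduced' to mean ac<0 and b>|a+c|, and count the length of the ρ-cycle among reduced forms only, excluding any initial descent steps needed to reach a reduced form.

D = 48, ⌊√D⌋ = 6
river: ρ → (2,4,-4)
river: ρ → (-4,4,2)
ρ-cycle length = 2 (tail of 0 descent steps not counted)

2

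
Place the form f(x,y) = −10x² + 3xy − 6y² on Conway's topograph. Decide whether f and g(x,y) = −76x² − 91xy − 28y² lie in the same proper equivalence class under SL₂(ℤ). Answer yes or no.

D₁ = -231, D₂ = -231
f is negative-definite; reduce −f:
−f: flip: (10,-3,6)→(6,3,10)
−f: reduced (well bottom): (6,3,10) with a≤c, −a<b≤a
flip sign back: reduced form of f is (-6,-3,-10)
g is negative-definite; reduce −g:
−g: translate: b→-61 (≡91 mod 152), so (76,91,28)→(76,-61,13)
−g: flip: (76,-61,13)→(13,61,76)
−g: translate: b→9 (≡61 mod 26), so (13,61,76)→(13,9,6)
−g: flip: (13,9,6)→(6,-9,13)
−g: translate: b→3 (≡-9 mod 12), so (6,-9,13)→(6,3,10)
−g: reduced (well bottom): (6,3,10) with a≤c, −a<b≤a
flip sign back: reduced form of g is (-6,-3,-10)
reduced forms (-6, -3, -10) vs (-6, -3, -10) ⇒ equivalent

yes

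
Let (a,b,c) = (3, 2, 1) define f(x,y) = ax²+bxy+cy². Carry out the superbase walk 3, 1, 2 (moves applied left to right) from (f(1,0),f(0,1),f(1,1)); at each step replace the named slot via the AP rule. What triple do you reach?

start (3,1,6) = (f(1,0),f(0,1),f(1,1))
replace slot 3: 2·(3+1) − 6 = 2 → (3,1,2)
replace slot 1: 2·(1+2) − 3 = 3 → (3,1,2)
replace slot 2: 2·(3+2) − 1 = 9 → (3,9,2)

3,9,2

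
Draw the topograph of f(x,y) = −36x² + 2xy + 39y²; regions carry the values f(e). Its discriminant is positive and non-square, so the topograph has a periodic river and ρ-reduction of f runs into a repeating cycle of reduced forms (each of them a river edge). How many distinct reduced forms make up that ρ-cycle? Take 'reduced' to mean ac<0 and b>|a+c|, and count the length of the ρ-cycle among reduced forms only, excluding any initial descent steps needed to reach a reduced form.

D = 5620, ⌊√D⌋ = 74
descent: ρ → (39,-2,-36)
descent: ρ → (-36,74,1)  [lands on river]
river: ρ → (1,74,-36)
river: ρ → (-36,70,5)
river: ρ → (5,70,-36)
ρ-cycle length = 4 (tail of 2 descent steps not counted)

4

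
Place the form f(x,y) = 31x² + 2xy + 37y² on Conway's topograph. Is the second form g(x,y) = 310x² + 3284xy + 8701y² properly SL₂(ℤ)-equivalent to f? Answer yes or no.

D₁ = -4584, D₂ = -4584
f: reduced (well bottom): (31,2,37) with a≤c, −a<b≤a
g: translate: b→184 (≡3284 mod 620), so (310,3284,8701)→(310,184,31)
g: flip: (310,184,31)→(31,-184,310)
g: translate: b→2 (≡-184 mod 62), so (31,-184,310)→(31,2,37)
g: reduced (well bottom): (31,2,37) with a≤c, −a<b≤a
reduced forms (31, 2, 37) vs (31, 2, 37) ⇒ equivalent

yes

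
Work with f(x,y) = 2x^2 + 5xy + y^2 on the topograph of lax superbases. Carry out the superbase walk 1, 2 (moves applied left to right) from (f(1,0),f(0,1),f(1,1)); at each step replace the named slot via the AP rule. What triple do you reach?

start (2,1,8) = (f(1,0),f(0,1),f(1,1))
replace slot 1: 2·(1+8) − 2 = 16 → (16,1,8)
replace slot 2: 2·(16+8) − 1 = 47 → (16,47,8)

16,47,8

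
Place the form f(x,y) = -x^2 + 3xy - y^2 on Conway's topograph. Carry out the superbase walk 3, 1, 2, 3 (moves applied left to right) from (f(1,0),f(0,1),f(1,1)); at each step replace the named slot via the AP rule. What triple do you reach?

start (-1,-1,1) = (f(1,0),f(0,1),f(1,1))
replace slot 3: 2·((-1)+(-1)) − 1 = -5 → (-1,-1,-5)
replace slot 1: 2·((-1)+(-5)) − (-1) = -11 → (-11,-1,-5)
replace slot 2: 2·((-11)+(-5)) − (-1) = -31 → (-11,-31,-5)
replace slot 3: 2·((-11)+(-31)) − (-5) = -79 → (-11,-31,-79)

-11,-31,-79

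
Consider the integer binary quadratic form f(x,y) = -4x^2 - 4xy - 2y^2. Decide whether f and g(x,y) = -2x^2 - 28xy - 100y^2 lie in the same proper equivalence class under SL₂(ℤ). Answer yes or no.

D₁ = -16, D₂ = -16
f is negative-definite; reduce −f:
−f: flip: (4,4,2)→(2,-4,4)
−f: translate: b→0 (≡-4 mod 4), so (2,-4,4)→(2,0,2)
−f: reduced (well bottom): (2,0,2) with a≤c, −a<b≤a
flip sign back: reduced form of f is (-2,0,-2)
g is negative-definite; reduce −g:
−g: translate: b→0 (≡28 mod 4), so (2,28,100)→(2,0,2)
−g: reduced (well bottom): (2,0,2) with a≤c, −a<b≤a
flip sign back: reduced form of g is (-2,0,-2)
reduced forms (-2, 0, -2) vs (-2, 0, -2) ⇒ equivalent

yes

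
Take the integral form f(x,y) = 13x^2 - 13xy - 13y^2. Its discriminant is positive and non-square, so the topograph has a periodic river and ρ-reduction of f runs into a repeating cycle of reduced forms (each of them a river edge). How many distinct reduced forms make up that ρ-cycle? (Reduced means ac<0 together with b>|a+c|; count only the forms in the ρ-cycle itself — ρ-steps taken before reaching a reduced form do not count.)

D = 845, ⌊√D⌋ = 29
descent: ρ → (-13,13,13)  [lands on river]
river: ρ → (13,13,-13)
ρ-cycle length = 2 (tail of 1 descent step not counted)

2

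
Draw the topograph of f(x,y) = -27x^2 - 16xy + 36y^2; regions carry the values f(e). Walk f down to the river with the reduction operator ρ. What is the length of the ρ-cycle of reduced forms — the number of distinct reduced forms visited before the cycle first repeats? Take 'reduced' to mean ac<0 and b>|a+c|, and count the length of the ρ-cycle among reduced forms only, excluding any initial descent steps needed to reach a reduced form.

D = 4144, ⌊√D⌋ = 64
descent: ρ → (36,16,-27)  [lands on river]
river: ρ → (-27,38,25)
river: ρ → (25,62,-3)
river: ρ → (-3,64,4)
river: ρ → (4,64,-3)
river: ρ → (-3,62,25)
river: ρ → (25,38,-27)
river: ρ → (-27,16,36)
river: ρ → (36,56,-7)
river: ρ → (-7,56,36)
ρ-cycle length = 10 (tail of 1 descent step not counted)

10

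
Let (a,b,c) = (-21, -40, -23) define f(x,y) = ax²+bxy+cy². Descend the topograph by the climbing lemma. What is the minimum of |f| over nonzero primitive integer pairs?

translate: b→-2 (≡40 mod 42), so (21,40,23)→(21,-2,4)
flip: (21,-2,4)→(4,2,21)
reduced (well bottom): (4,2,21) with a≤c, −a<b≤a
well minimum |f| = |-4| = 4 (negative-definite)

4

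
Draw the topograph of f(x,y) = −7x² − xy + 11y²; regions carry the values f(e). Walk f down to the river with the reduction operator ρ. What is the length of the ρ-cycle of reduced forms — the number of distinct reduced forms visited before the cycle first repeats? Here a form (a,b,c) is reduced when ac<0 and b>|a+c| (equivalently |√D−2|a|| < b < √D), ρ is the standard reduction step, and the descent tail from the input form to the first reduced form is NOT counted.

D = 309, ⌊√D⌋ = 17
descent: ρ → (11,1,-7)
descent: ρ → (-7,13,5)  [lands on river]
river: ρ → (5,17,-1)
river: ρ → (-1,17,5)
river: ρ → (5,13,-7)
river: ρ → (-7,15,3)
river: ρ → (3,15,-7)
ρ-cycle length = 6 (tail of 2 descent steps not counted)

6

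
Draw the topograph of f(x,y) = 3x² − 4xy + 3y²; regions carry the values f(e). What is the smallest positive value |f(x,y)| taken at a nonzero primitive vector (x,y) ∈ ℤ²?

translate: b→2 (≡-4 mod 6), so (3,-4,3)→(3,2,2)
flip: (3,2,2)→(2,-2,3)
translate: b→2 (≡-2 mod 4), so (2,-2,3)→(2,2,3)
reduced (well bottom): (2,2,3) with a≤c, −a<b≤a
well minimum = a = 2

2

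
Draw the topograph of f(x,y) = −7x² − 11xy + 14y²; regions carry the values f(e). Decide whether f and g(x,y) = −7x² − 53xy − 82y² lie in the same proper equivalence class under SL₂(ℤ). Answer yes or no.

D₁ = 513, D₂ = 513
river cycle of f (length 16): (14, 11, -7), (-7, 17, 8), (8, 15, -9), (-9, 21, 2), (2, 19, -19), (-19, 19, 2), (2, 21, -9), (-9, 15, 8), (8, 17, -7), (-7, 11, 14), … (6 more)
river cycle of g (length 16): (-7, 17, 8), (8, 15, -9), (-9, 21, 2), (2, 19, -19), (-19, 19, 2), (2, 21, -9), (-9, 15, 8), (8, 17, -7), (-7, 11, 14), (14, 17, -4), … (6 more)
cycles coincide ⇒ equivalent

yes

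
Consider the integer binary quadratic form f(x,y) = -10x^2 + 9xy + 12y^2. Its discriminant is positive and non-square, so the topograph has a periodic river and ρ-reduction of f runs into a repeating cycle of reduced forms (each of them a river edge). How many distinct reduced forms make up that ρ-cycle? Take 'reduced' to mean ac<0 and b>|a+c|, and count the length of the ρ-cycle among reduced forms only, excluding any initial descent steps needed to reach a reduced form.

D = 561, ⌊√D⌋ = 23
river: ρ → (12,15,-7)
river: ρ → (-7,13,14)
river: ρ → (14,15,-6)
river: ρ → (-6,21,5)
river: ρ → (5,19,-10)
river: ρ → (-10,21,3)
river: ρ → (3,21,-10)
river: ρ → (-10,19,5)
river: ρ → (5,21,-6)
river: ρ → (-6,15,14)
river: ρ → (14,13,-7)
river: ρ → (-7,15,12)
river: ρ → (12,9,-10)
river: ρ → (-10,11,11)
river: ρ → (11,11,-10)
river: ρ → (-10,9,12)
ρ-cycle length = 16 (tail of 0 descent steps not counted)

16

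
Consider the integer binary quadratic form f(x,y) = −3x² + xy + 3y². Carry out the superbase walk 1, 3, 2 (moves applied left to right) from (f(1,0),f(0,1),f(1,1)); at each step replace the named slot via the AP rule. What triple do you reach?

start (-3,3,1) = (f(1,0),f(0,1),f(1,1))
replace slot 1: 2·(3+1) − (-3) = 11 → (11,3,1)
replace slot 3: 2·(11+3) − 1 = 27 → (11,3,27)
replace slot 2: 2·(11+27) − 3 = 73 → (11,73,27)

11,73,27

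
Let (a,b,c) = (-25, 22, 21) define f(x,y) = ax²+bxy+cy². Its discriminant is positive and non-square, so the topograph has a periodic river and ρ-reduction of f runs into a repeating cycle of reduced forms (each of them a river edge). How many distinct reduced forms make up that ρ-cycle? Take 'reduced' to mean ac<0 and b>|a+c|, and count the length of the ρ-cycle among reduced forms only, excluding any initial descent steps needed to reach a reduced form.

D = 2584, ⌊√D⌋ = 50
river: ρ → (21,20,-26)
river: ρ → (-26,32,15)
river: ρ → (15,28,-30)
river: ρ → (-30,32,13)
river: ρ → (13,46,-9)
river: ρ → (-9,44,18)
river: ρ → (18,28,-25)
river: ρ → (-25,22,21)
ρ-cycle length = 8 (tail of 0 descent steps not counted)

8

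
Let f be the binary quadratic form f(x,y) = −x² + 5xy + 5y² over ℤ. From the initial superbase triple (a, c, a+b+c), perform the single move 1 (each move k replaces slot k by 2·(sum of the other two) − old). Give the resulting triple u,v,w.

start (-1,5,9) = (f(1,0),f(0,1),f(1,1))
replace slot 1: 2·(5+9) − (-1) = 29 → (29,5,9)

29,5,9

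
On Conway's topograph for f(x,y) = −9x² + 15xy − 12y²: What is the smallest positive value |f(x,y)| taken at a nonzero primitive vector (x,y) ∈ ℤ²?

translate: b→3 (≡-15 mod 18), so (9,-15,12)→(9,3,6)
flip: (9,3,6)→(6,-3,9)
reduced (well bottom): (6,-3,9) with a≤c, −a<b≤a
well minimum |f| = |-6| = 6 (negative-definite)

6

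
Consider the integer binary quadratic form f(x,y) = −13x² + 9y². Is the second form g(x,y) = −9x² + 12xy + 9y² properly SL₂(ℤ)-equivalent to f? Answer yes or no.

D₁ = 468, D₂ = 468
river cycle of f (length 6): (9, 18, -4), (-4, 14, 17), (17, 20, -1), (-1, 20, 17), (17, 14, -4), (-4, 18, 9)
river cycle of g (length 10): (9, 6, -12), (-12, 18, 3), (3, 18, -12), (-12, 6, 9), (9, 12, -9), (-9, 6, 12), (12, 18, -3), (-3, 18, 12), (12, 6, -9), (-9, 12, 9)
cycles differ ⇒ inequivalent

no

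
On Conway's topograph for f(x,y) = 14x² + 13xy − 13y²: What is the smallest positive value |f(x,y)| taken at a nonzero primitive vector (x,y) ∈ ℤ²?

river: ρ → (-13,13,14)
river: ρ → (14,15,-12)
river: ρ → (-12,9,17)
river: ρ → (17,25,-4)
river: ρ → (-4,23,23)
river: ρ → (23,23,-4)
river: ρ → (-4,25,17)
river: ρ → (17,9,-12)
river: ρ → (-12,15,14)
river: ρ → (14,13,-13)
closes: descent 0, river 10
min |a| on river = 4

4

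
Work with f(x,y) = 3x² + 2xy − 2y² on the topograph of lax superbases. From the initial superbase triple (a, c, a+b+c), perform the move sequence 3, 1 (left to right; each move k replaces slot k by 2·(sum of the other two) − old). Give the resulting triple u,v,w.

start (3,-2,3) = (f(1,0),f(0,1),f(1,1))
replace slot 3: 2·(3+(-2)) − 3 = -1 → (3,-2,-1)
replace slot 1: 2·((-2)+(-1)) − 3 = -9 → (-9,-2,-1)

-9,-2,-1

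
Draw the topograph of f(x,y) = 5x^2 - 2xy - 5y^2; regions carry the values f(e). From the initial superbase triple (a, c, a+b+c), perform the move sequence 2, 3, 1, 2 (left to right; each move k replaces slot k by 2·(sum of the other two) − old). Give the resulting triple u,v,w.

start (5,-5,-2) = (f(1,0),f(0,1),f(1,1))
replace slot 2: 2·(5+(-2)) − (-5) = 11 → (5,11,-2)
replace slot 3: 2·(5+11) − (-2) = 34 → (5,11,34)
replace slot 1: 2·(11+34) − 5 = 85 → (85,11,34)
replace slot 2: 2·(85+34) − 11 = 227 → (85,227,34)

85,227,34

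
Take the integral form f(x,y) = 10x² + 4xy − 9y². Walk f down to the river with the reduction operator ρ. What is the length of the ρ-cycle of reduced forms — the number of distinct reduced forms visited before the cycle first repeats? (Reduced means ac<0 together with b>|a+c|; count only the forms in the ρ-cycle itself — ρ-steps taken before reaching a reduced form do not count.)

D = 376, ⌊√D⌋ = 19
river: ρ → (-9,14,5)
river: ρ → (5,16,-6)
river: ρ → (-6,8,13)
river: ρ → (13,18,-1)
river: ρ → (-1,18,13)
river: ρ → (13,8,-6)
river: ρ → (-6,16,5)
river: ρ → (5,14,-9)
river: ρ → (-9,4,10)
river: ρ → (10,16,-3)
river: ρ → (-3,14,15)
river: ρ → (15,16,-2)
river: ρ → (-2,16,15)
river: ρ → (15,14,-3)
river: ρ → (-3,16,10)
river: ρ → (10,4,-9)
ρ-cycle length = 16 (tail of 0 descent steps not counted)

16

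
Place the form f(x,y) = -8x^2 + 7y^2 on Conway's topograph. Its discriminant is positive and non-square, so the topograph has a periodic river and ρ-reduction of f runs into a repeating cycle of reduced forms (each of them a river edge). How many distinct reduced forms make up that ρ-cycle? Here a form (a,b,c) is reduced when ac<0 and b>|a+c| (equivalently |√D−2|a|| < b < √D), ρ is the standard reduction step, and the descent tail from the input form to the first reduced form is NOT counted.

D = 224, ⌊√D⌋ = 14
descent: ρ → (7,14,-1)  [lands on river]
river: ρ → (-1,14,7)
ρ-cycle length = 2 (tail of 1 descent step not counted)

2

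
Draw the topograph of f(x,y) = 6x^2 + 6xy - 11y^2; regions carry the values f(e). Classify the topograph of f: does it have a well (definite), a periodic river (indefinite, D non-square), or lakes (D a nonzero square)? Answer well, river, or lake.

D = b²−4ac = 6² − 4·6·(-11) = 300
D > 0 non-square ⇒ indefinite ⇒ periodic river

river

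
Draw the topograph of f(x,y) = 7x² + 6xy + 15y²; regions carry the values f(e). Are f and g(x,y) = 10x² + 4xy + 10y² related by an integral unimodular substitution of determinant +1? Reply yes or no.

D₁ = -384, D₂ = -384
f: reduced (well bottom): (7,6,15) with a≤c, −a<b≤a
g: reduced (well bottom): (10,4,10) with a≤c, −a<b≤a
reduced forms (7, 6, 15) vs (10, 4, 10) ⇒ inequivalent

no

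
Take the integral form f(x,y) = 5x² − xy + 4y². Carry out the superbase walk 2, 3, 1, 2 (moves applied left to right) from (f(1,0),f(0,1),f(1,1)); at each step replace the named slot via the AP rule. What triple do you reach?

start (5,4,8) = (f(1,0),f(0,1),f(1,1))
replace slot 2: 2·(5+8) − 4 = 22 → (5,22,8)
replace slot 3: 2·(5+22) − 8 = 46 → (5,22,46)
replace slot 1: 2·(22+46) − 5 = 131 → (131,22,46)
replace slot 2: 2·(131+46) − 22 = 332 → (131,332,46)

131,332,46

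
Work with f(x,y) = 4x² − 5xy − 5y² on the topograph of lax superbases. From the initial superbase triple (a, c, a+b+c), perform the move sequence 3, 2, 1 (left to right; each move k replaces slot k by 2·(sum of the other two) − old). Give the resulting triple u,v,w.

start (4,-5,-6) = (f(1,0),f(0,1),f(1,1))
replace slot 3: 2·(4+(-5)) − (-6) = 4 → (4,-5,4)
replace slot 2: 2·(4+4) − (-5) = 21 → (4,21,4)
replace slot 1: 2·(21+4) − 4 = 46 → (46,21,4)

46,21,4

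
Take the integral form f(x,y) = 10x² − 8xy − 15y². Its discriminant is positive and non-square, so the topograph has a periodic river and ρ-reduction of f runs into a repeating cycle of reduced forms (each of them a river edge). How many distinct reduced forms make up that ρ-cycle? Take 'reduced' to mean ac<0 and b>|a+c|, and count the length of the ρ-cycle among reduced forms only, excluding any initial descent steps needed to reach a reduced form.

D = 664, ⌊√D⌋ = 25
descent: ρ → (-15,8,10)  [lands on river]
river: ρ → (10,12,-13)
river: ρ → (-13,14,9)
river: ρ → (9,22,-5)
river: ρ → (-5,18,17)
river: ρ → (17,16,-6)
river: ρ → (-6,20,11)
river: ρ → (11,24,-2)
river: ρ → (-2,24,11)
river: ρ → (11,20,-6)
river: ρ → (-6,16,17)
river: ρ → (17,18,-5)
river: ρ → (-5,22,9)
river: ρ → (9,14,-13)
river: ρ → (-13,12,10)
river: ρ → (10,8,-15)
river: ρ → (-15,22,3)
river: ρ → (3,20,-22)
river: ρ → (-22,24,1)
river: ρ → (1,24,-22)
river: ρ → (-22,20,3)
river: ρ → (3,22,-15)
ρ-cycle length = 22 (tail of 1 descent step not counted)

22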